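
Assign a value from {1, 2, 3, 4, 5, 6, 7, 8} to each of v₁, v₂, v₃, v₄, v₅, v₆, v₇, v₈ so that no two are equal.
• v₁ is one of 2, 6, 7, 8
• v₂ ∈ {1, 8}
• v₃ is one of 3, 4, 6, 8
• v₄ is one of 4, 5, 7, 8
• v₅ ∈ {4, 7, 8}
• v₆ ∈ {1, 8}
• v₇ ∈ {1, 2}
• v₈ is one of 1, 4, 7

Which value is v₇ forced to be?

2

The 8 variables together cover exactly {1, 2, 3, 4, 5, 6, 7, 8} — 8 values for 8 variables — and 3 appears only in v₃'s list, so v₃ = 3.
The 7 still-open variables draw from only 7 values {1, 2, 4, 5, 6, 7, 8}, so each is used; only v₄ can be 5, hence v₄ = 5.
The 6 still-open variables draw from only 6 values {1, 2, 4, 6, 7, 8}, so each is used; only v₁ can be 6, hence v₁ = 6.
Among the 5 still-open variables, 2 fits only v₇ (and all 5 values in {1, 2, 4, 7, 8} must be used), so v₇ = 2.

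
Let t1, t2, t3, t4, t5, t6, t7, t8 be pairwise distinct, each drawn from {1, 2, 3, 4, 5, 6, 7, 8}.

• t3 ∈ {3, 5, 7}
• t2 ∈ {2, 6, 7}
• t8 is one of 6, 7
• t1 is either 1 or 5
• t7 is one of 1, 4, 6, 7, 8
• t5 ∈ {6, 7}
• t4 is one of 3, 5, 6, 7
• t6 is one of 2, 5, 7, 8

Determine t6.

8

Among the 8 variables, 4 fits only t7 (and all 8 values in {1, 2, 3, 4, 5, 6, 7, 8} must be used), so t7 = 4.
Among the 7 still-open variables, 1 fits only t1 (and all 7 values in {1, 2, 3, 5, 6, 7, 8} must be used), so t1 = 1.
The 6 still-open variables draw from only 6 values {2, 3, 5, 6, 7, 8}, so each is used; only t6 can be 8, hence t6 = 8.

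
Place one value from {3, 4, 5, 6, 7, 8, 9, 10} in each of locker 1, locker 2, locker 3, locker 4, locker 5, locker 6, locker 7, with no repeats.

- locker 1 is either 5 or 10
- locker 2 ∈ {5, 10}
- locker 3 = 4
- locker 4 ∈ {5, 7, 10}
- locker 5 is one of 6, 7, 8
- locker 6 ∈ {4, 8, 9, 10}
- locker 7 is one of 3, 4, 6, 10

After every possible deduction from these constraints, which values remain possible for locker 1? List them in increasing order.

locker 3 has just one choice, so locker 3 = 4. Strike 4 from locker 6, locker 7.
locker 1 and locker 2 share exactly the 2 values {5, 10}; by pigeonhole those values go to them, so strike 5, 10 from locker 4, locker 6, locker 7.
locker 4's domain is down to {7}, so locker 4 = 7. Eliminate 7 elsewhere: locker 5.
No further eliminations apply; locker 1 can still be any of 5, 10.

5, 10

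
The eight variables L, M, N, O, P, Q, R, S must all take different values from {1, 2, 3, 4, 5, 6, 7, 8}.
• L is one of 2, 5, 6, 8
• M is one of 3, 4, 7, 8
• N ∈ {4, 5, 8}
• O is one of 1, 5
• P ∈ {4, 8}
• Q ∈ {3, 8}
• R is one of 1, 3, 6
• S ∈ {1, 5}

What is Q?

3

Among the 8 variables, 2 fits only L (and all 8 values in {1, 2, 3, 4, 5, 6, 7, 8} must be used), so L = 2.
Among the 7 still-open variables, 6 fits only R (and all 7 values in {1, 3, 4, 5, 6, 7, 8} must be used), so R = 6.
The 6 still-open variables together cover exactly {1, 3, 4, 5, 7, 8} — 6 values for 6 variables — and 7 appears only in M's list, so M = 7.
The 5 still-open variables draw from only 5 values {1, 3, 4, 5, 8}, so each is used; only Q can be 3, hence Q = 3.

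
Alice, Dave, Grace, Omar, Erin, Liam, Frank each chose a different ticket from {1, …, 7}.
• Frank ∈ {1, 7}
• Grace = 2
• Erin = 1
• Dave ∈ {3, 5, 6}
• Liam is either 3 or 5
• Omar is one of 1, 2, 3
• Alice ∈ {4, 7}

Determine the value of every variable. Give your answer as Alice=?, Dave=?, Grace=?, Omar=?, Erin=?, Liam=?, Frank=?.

Grace must be 2 (only option left). Eliminate 2 elsewhere: Omar.
Erin must be 1 (only option left). Strike 1 from Omar, Frank.
Frank must be 7 (only option left). Eliminate 7 elsewhere: Alice.
Alice has just one choice, so Alice = 4.
That leaves Omar = 3. Eliminate 3 elsewhere: Dave, Liam.
Liam's domain is down to {5}, so Liam = 5. Remove 5 from Dave.
Dave has just one choice, so Dave = 6.

Alice=4, Dave=6, Grace=2, Omar=3, Erin=1, Liam=5, Frank=7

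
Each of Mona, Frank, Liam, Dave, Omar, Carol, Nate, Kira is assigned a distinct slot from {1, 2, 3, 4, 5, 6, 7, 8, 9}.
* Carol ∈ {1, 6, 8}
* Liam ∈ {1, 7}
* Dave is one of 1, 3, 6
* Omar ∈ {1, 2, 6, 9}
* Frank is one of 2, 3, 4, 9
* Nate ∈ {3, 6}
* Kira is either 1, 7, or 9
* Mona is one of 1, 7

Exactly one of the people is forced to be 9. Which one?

Kira

The 8 variables draw from only 8 values {1, 2, 3, 4, 6, 7, 8, 9}, so each is used; only Frank can be 4, hence Frank = 4.
The 7 still-open variables draw from only 7 values {1, 2, 3, 6, 7, 8, 9}, so each is used; only Omar can be 2, hence Omar = 2.
The 6 still-open variables draw from only 6 values {1, 3, 6, 7, 8, 9}, so each is used; only Carol can be 8, hence Carol = 8.
The 5 still-open variables together cover exactly {1, 3, 6, 7, 9} — 5 values for 5 variables — and 9 appears only in Kira's list, so Kira = 9.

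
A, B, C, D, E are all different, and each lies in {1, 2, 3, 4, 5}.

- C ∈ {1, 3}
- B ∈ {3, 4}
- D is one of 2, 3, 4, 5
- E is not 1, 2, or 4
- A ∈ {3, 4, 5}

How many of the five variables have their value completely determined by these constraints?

The 5 variables together cover exactly {1, 2, 3, 4, 5} — 5 values for 5 variables — and 1 appears only in C's list, so C = 1.
The 4 still-open variables together cover exactly {2, 3, 4, 5} — 4 values for 4 variables — and 2 appears only in D's list, so D = 2.
Determined: C=1, D=2. The other variables each still have more than one consistent value. That makes 2.

2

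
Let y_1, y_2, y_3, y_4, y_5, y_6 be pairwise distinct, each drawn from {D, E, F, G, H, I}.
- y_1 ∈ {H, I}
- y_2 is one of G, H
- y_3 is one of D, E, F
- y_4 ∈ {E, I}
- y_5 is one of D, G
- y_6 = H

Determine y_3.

y_6's domain is down to {H}, so y_6 = H. Eliminate H elsewhere: y_1, y_2.
y_1 must be I (only option left). Eliminate I elsewhere: y_4.
That leaves y_2 = G. Strike G from y_5.
That leaves y_4 = E. So y_3 can't be E.
y_5 has just one choice, so y_5 = D. So y_3 can't be D.
So y_3 = F.

F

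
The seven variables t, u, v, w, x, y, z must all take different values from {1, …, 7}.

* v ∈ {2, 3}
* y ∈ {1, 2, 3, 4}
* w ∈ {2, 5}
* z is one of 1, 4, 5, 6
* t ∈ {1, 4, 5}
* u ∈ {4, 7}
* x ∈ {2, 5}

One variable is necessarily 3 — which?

v

Among the 7 variables, 6 fits only z (and all 7 values in {1, 2, 3, 4, 5, 6, 7} must be used), so z = 6.
The 6 still-open variables together cover exactly {1, 2, 3, 4, 5, 7} — 6 values for 6 variables — and 7 appears only in u's list, so u = 7.
w and x share exactly the 2 values {2, 5}; by pigeonhole those values go to them, so strike 2, 5 from t, v, y.
So 3 goes to v.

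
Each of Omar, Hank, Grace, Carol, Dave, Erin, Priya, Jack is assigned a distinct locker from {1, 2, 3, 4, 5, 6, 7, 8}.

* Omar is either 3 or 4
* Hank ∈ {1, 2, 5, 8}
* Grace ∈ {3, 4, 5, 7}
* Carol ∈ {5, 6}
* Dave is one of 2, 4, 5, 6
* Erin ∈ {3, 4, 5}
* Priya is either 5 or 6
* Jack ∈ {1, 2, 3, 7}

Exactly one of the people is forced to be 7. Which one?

Among the 8 variables, 8 fits only Hank (and all 8 values in {1, 2, 3, 4, 5, 6, 7, 8} must be used), so Hank = 8.
The 7 still-open variables together cover exactly {1, 2, 3, 4, 5, 6, 7} — 7 values for 7 variables — and 1 appears only in Jack's list, so Jack = 1.
The 6 still-open variables draw from only 6 values {2, 3, 4, 5, 6, 7}, so each is used; only Dave can be 2, hence Dave = 2.
Among the 5 still-open variables, 7 fits only Grace (and all 5 values in {3, 4, 5, 6, 7} must be used), so Grace = 7.

Grace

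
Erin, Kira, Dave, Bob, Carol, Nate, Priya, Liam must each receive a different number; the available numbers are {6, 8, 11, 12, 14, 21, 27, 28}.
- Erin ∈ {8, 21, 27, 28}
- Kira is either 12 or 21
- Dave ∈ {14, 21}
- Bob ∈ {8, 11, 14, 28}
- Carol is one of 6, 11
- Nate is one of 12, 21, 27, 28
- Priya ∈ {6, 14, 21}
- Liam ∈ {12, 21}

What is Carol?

Kira and Liam between them cover only {12, 21} — a naked pair. Remove those values from Erin, Dave, Nate, Priya.
Dave has just one choice, so Dave = 14. Remove 14 from Bob, Priya.
Priya's domain is down to {6}, so Priya = 6. Remove 6 from Carol.
So Carol = 11.

11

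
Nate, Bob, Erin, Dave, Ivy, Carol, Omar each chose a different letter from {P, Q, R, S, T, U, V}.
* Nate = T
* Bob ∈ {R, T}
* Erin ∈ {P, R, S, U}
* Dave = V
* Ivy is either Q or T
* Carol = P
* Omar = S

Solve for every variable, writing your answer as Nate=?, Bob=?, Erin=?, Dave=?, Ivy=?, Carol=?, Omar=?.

Nate=T, Bob=R, Erin=U, Dave=V, Ivy=Q, Carol=P, Omar=S

Nate must be T (only option left). So Bob, Ivy can't be T.
Bob's domain is down to {R}, so Bob = R. Eliminate R elsewhere: Erin.
Dave's domain is down to {V}, so Dave = V.
Ivy must be Q (only option left).
Carol has just one choice, so Carol = P. Strike P from Erin.
Omar has just one choice, so Omar = S. Remove S from Erin.
Erin has just one choice, so Erin = U.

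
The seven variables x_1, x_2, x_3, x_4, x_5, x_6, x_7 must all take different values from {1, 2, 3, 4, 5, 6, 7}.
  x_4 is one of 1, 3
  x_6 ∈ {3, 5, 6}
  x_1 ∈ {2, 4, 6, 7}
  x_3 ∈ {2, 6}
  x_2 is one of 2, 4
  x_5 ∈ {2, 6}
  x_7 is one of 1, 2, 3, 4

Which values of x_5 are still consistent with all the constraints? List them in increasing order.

2, 6

Among the 7 variables, 5 fits only x_6 (and all 7 values in {1, 2, 3, 4, 5, 6, 7} must be used), so x_6 = 5.
The 6 still-open variables draw from only 6 values {1, 2, 3, 4, 6, 7}, so each is used; only x_1 can be 7, hence x_1 = 7.
x_3 and x_5 share exactly the 2 values {2, 6}; by pigeonhole those values go to them, so strike 2, 6 from x_2, x_7.
x_2 must be 4 (only option left). Eliminate 4 elsewhere: x_7.
No further eliminations apply; x_5 can still be any of 2, 6.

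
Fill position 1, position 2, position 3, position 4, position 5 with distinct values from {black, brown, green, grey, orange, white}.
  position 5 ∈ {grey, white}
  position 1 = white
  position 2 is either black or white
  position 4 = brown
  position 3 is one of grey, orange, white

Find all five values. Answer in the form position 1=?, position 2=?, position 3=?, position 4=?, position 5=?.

position 1 must be white (only option left). So position 2, position 3, position 5 can't be white.
position 2 must be black (only option left).
position 4's domain is down to {brown}, so position 4 = brown.
position 5 has just one choice, so position 5 = grey. Strike grey from position 3.
position 3 must be orange (only option left).

position 1=white, position 2=black, position 3=orange, position 4=brown, position 5=grey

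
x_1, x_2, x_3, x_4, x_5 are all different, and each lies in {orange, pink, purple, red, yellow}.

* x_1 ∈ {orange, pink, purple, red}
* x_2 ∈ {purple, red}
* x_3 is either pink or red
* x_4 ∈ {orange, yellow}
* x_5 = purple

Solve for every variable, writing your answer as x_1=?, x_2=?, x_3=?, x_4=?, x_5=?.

x_1=orange, x_2=red, x_3=pink, x_4=yellow, x_5=purple

x_5 must be purple (only option left). So x_1, x_2 can't be purple.
That leaves x_2 = red. Eliminate red elsewhere: x_1, x_3.
x_3 has just one choice, so x_3 = pink. Remove pink from x_1.
x_1 must be orange (only option left). So x_4 can't be orange.
x_4 has just one choice, so x_4 = yellow.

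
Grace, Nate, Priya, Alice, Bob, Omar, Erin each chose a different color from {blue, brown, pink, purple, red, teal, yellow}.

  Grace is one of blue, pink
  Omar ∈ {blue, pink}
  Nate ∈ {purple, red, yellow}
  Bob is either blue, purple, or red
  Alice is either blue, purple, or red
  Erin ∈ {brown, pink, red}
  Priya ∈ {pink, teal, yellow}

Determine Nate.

The 7 variables draw from only 7 values {blue, brown, pink, purple, red, teal, yellow}, so each is used; only Erin can be brown, hence Erin = brown.
Among the 6 still-open variables, teal fits only Priya (and all 6 values in {blue, pink, purple, red, teal, yellow} must be used), so Priya = teal.
The 5 still-open variables draw from only 5 values {blue, pink, purple, red, yellow}, so each is used; only Nate can be yellow, hence Nate = yellow.

yellow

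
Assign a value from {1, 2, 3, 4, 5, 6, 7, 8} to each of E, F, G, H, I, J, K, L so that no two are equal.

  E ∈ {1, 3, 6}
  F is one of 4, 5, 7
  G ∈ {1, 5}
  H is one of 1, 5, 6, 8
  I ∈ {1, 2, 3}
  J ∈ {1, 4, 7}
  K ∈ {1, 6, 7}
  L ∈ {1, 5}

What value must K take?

6

The 8 variables draw from only 8 values {1, 2, 3, 4, 5, 6, 7, 8}, so each is used; only I can be 2, hence I = 2.
Among the 7 still-open variables, 3 fits only E (and all 7 values in {1, 3, 4, 5, 6, 7, 8} must be used), so E = 3.
The 6 still-open variables draw from only 6 values {1, 4, 5, 6, 7, 8}, so each is used; only H can be 8, hence H = 8.
The 5 still-open variables draw from only 5 values {1, 4, 5, 6, 7}, so each is used; only K can be 6, hence K = 6.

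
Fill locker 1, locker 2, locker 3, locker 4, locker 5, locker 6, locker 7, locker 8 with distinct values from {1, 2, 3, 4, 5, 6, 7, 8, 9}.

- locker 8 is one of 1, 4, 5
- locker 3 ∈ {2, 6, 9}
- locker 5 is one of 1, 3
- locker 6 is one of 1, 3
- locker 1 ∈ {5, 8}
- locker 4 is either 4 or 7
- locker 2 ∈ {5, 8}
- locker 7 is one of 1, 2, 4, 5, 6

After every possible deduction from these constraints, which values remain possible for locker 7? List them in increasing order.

locker 1 and locker 2 share exactly the 2 values {5, 8}; by pigeonhole those values go to them, so strike 5, 8 from locker 7, locker 8.
locker 5 and locker 6 between them cover only {1, 3} — a naked pair. Remove those values from locker 7, locker 8.
That leaves locker 8 = 4. Strike 4 from locker 4, locker 7.
locker 4 must be 7 (only option left).
No further eliminations apply; locker 7 can still be any of 2, 6.

2, 6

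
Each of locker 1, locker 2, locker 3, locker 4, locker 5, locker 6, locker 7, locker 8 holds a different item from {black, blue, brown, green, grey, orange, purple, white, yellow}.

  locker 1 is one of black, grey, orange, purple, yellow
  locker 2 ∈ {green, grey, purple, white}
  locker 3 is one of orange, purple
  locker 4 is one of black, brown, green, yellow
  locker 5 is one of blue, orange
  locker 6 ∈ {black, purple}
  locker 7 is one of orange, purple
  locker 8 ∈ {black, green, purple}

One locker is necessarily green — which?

locker 8

The 2 variables locker 3 and locker 7 are confined to {orange, purple}, which locks those values in; drop them from locker 1, locker 2, locker 5, locker 6, locker 8.
locker 5 has just one choice, so locker 5 = blue.
locker 6 has just one choice, so locker 6 = black. Remove black from locker 1, locker 4, locker 8.
So green goes to locker 8.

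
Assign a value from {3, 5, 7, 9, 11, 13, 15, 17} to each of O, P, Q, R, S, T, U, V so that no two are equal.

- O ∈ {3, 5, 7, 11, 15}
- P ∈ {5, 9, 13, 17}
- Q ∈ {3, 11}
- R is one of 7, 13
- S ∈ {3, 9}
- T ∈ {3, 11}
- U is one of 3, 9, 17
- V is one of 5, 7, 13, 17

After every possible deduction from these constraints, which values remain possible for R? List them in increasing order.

The 8 variables together cover exactly {3, 5, 7, 9, 11, 13, 15, 17} — 8 values for 8 variables — and 15 appears only in O's list, so O = 15.
Q and T between them cover only {3, 11} — a naked pair. Remove those values from S, U.
S's domain is down to {9}, so S = 9. Strike 9 from P, U.
U's domain is down to {17}, so U = 17. Remove 17 from P, V.
No further eliminations apply; R can still be any of 7, 13.

7, 13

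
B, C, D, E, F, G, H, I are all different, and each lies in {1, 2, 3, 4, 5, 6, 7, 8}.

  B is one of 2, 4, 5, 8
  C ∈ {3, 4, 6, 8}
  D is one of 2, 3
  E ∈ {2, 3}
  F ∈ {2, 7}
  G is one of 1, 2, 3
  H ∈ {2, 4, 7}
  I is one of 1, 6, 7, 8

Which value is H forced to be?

4

The 8 variables together cover exactly {1, 2, 3, 4, 5, 6, 7, 8} — 8 values for 8 variables — and 5 appears only in B's list, so B = 5.
D and E share exactly the 2 values {2, 3}; by pigeonhole those values go to them, so strike 2, 3 from C, F, G, H.
That leaves F = 7. Remove 7 from H, I.
So H = 4.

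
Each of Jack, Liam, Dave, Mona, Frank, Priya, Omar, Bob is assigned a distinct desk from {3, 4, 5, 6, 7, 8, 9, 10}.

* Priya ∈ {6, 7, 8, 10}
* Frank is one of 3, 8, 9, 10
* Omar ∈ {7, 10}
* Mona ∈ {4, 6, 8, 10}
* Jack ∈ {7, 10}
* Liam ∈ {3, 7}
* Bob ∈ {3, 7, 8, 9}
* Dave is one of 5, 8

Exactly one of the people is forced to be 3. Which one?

Liam

Among the 8 variables, 4 fits only Mona (and all 8 values in {3, 4, 5, 6, 7, 8, 9, 10} must be used), so Mona = 4.
The 7 still-open variables together cover exactly {3, 5, 6, 7, 8, 9, 10} — 7 values for 7 variables — and 5 appears only in Dave's list, so Dave = 5.
The 6 still-open variables draw from only 6 values {3, 6, 7, 8, 9, 10}, so each is used; only Priya can be 6, hence Priya = 6.
The 2 variables Jack and Omar are confined to {7, 10}, which locks those values in; drop them from Liam, Frank, Bob.
So 3 goes to Liam.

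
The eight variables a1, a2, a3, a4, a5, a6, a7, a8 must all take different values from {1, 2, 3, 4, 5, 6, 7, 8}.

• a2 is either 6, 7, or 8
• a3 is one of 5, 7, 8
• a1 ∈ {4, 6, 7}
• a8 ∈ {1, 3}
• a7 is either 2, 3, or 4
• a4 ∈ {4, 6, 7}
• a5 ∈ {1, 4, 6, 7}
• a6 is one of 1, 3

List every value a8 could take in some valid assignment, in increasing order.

1, 3

Among the 8 variables, 2 fits only a7 (and all 8 values in {1, 2, 3, 4, 5, 6, 7, 8} must be used), so a7 = 2.
The 7 still-open variables draw from only 7 values {1, 3, 4, 5, 6, 7, 8}, so each is used; only a3 can be 5, hence a3 = 5.
The 6 still-open variables draw from only 6 values {1, 3, 4, 6, 7, 8}, so each is used; only a2 can be 8, hence a2 = 8.
a6 and a8 share exactly the 2 values {1, 3}; by pigeonhole those values go to them, so strike 1, 3 from a5.
No further eliminations apply; a8 can still be any of 1, 3.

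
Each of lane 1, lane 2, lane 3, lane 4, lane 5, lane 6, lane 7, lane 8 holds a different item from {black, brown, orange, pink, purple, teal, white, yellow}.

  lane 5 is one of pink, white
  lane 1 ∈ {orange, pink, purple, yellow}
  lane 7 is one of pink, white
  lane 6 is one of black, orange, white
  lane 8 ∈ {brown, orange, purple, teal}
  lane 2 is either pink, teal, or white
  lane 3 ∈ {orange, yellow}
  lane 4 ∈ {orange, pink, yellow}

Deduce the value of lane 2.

teal

The 8 variables draw from only 8 values {black, brown, orange, pink, purple, teal, white, yellow}, so each is used; only lane 6 can be black, hence lane 6 = black.
Among the 7 still-open variables, brown fits only lane 8 (and all 7 values in {brown, orange, pink, purple, teal, white, yellow} must be used), so lane 8 = brown.
The 6 still-open variables draw from only 6 values {orange, pink, purple, teal, white, yellow}, so each is used; only lane 1 can be purple, hence lane 1 = purple.
The 5 still-open variables together cover exactly {orange, pink, teal, white, yellow} — 5 values for 5 variables — and teal appears only in lane 2's list, so lane 2 = teal.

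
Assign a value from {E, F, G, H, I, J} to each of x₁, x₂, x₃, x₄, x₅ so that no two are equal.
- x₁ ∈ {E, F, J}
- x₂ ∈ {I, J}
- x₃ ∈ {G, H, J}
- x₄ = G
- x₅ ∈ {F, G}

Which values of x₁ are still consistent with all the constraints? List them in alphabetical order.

E, J

x₄ must be G (only option left). Remove G from x₃, x₅.
x₅'s domain is down to {F}, so x₅ = F. Strike F from x₁.
No further eliminations apply; x₁ can still be any of E, J.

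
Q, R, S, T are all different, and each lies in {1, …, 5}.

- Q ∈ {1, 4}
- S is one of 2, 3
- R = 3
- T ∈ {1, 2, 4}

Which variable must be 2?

R must be 3 (only option left). So S can't be 3.
So 2 goes to S.

S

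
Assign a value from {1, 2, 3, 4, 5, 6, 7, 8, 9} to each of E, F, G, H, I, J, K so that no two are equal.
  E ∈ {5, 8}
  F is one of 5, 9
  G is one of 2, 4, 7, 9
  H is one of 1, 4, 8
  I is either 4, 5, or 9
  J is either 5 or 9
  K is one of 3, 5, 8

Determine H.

1

F and J between them cover only {5, 9} — a naked pair. Remove those values from E, G, I, K.
E's domain is down to {8}, so E = 8. Remove 8 from H, K.
I's domain is down to {4}, so I = 4. Eliminate 4 elsewhere: G, H.
So H = 1.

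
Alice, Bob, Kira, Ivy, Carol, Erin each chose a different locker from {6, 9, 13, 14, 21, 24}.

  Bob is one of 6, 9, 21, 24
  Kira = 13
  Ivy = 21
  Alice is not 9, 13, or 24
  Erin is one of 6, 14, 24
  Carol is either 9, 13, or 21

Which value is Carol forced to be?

9

Kira must be 13 (only option left). So Carol can't be 13.
Ivy has just one choice, so Ivy = 21. Remove 21 from Alice, Bob, Carol.
So Carol = 9.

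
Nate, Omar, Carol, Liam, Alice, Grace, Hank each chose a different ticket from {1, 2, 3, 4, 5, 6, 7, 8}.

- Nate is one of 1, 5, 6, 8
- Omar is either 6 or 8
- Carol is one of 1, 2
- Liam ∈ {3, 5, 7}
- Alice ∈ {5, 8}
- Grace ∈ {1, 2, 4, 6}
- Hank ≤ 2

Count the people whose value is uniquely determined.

1

The 2 variables Carol and Hank are confined to {1, 2}, which locks those values in; drop them from Nate, Grace.
Nate, Omar, Alice between them cover only {5, 6, 8} — a naked triple. Remove those values from Liam, Grace.
Grace's domain is down to {4}, so Grace = 4.
Determined: Grace=4. The other people each still have more than one consistent value. That makes 1.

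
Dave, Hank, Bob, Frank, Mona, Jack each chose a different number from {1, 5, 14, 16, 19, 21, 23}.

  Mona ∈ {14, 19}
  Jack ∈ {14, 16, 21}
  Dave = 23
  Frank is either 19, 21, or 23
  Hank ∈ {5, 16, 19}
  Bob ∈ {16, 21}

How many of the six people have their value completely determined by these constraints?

2

Dave's domain is down to {23}, so Dave = 23. Eliminate 23 elsewhere: Frank.
The 5 still-open variables draw from only 5 values {5, 14, 16, 19, 21}, so each is used; only Hank can be 5, hence Hank = 5.
Determined: Dave=23, Hank=5. The other people each still have more than one consistent value. That makes 2.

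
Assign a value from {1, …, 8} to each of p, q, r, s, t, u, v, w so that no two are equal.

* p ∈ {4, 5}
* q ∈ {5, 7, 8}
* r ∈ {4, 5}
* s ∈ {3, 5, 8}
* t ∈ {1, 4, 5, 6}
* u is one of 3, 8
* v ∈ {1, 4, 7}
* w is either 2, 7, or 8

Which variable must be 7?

Among the 8 variables, 2 fits only w (and all 8 values in {1, 2, 3, 4, 5, 6, 7, 8} must be used), so w = 2.
Among the 7 still-open variables, 6 fits only t (and all 7 values in {1, 3, 4, 5, 6, 7, 8} must be used), so t = 6.
The 6 still-open variables draw from only 6 values {1, 3, 4, 5, 7, 8}, so each is used; only v can be 1, hence v = 1.
The 5 still-open variables draw from only 5 values {3, 4, 5, 7, 8}, so each is used; only q can be 7, hence q = 7.

q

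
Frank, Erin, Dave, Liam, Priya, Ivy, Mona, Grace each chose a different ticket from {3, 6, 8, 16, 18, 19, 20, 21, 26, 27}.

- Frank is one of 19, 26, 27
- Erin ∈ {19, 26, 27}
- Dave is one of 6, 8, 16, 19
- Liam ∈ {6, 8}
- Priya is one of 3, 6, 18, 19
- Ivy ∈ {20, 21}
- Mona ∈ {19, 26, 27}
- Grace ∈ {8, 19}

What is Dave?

16

Frank, Erin, Mona share exactly the 3 values {19, 26, 27}; by pigeonhole those values go to them, so strike 19, 26, 27 from Dave, Priya, Grace.
Grace has just one choice, so Grace = 8. Remove 8 from Dave, Liam.
Liam's domain is down to {6}, so Liam = 6. So Dave, Priya can't be 6.
So Dave = 16.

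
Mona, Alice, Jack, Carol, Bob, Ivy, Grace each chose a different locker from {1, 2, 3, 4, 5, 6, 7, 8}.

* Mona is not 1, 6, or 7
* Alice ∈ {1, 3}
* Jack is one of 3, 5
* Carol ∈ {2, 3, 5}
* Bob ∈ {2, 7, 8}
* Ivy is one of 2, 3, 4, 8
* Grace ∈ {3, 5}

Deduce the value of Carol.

Among the 7 variables, 1 fits only Alice (and all 7 values in {1, 2, 3, 4, 5, 7, 8} must be used), so Alice = 1.
The 6 still-open variables draw from only 6 values {2, 3, 4, 5, 7, 8}, so each is used; only Bob can be 7, hence Bob = 7.
The 2 variables Jack and Grace are confined to {3, 5}, which locks those values in; drop them from Mona, Carol, Ivy.
So Carol = 2.

2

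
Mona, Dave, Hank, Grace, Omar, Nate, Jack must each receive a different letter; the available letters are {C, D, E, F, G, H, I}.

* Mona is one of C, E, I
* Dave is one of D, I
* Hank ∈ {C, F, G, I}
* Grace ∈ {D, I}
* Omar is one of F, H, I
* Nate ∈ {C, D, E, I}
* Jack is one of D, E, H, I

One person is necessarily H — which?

Among the 7 variables, G fits only Hank (and all 7 values in {C, D, E, F, G, H, I} must be used), so Hank = G.
The 6 still-open variables draw from only 6 values {C, D, E, F, H, I}, so each is used; only Omar can be F, hence Omar = F.
The 5 still-open variables draw from only 5 values {C, D, E, H, I}, so each is used; only Jack can be H, hence Jack = H.

Jack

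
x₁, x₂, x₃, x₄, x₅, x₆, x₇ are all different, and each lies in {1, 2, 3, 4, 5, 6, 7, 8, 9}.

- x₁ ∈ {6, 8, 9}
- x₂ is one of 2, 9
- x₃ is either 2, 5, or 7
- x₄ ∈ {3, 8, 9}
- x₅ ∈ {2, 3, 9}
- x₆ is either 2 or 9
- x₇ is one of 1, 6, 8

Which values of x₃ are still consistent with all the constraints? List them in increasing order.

x₂ and x₆ between them cover only {2, 9} — a naked pair. Remove those values from x₁, x₃, x₄, x₅.
x₅'s domain is down to {3}, so x₅ = 3. Strike 3 from x₄.
x₄'s domain is down to {8}, so x₄ = 8. Eliminate 8 elsewhere: x₁, x₇.
x₁ has just one choice, so x₁ = 6. Remove 6 from x₇.
x₇'s domain is down to {1}, so x₇ = 1.
No further eliminations apply; x₃ can still be any of 5, 7.

5, 7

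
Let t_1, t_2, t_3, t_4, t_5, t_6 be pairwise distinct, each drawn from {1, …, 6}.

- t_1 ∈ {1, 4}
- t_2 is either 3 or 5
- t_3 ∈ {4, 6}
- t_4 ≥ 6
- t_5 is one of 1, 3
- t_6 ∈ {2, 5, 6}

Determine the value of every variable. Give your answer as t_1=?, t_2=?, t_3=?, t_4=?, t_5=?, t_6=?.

t_1=1, t_2=5, t_3=4, t_4=6, t_5=3, t_6=2

t_4 must be 6 (only option left). So t_3, t_6 can't be 6.
t_3 has just one choice, so t_3 = 4. Remove 4 from t_1.
That leaves t_1 = 1. Remove 1 from t_5.
That leaves t_5 = 3. Eliminate 3 elsewhere: t_2.
That leaves t_2 = 5. Remove 5 from t_6.
t_6's domain is down to {2}, so t_6 = 2.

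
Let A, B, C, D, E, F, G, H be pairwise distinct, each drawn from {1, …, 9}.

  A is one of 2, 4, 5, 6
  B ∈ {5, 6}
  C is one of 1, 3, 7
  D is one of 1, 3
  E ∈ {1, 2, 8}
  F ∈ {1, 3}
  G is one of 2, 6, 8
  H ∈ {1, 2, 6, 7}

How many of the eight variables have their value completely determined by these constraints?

Among the 8 variables, 4 fits only A (and all 8 values in {1, 2, 3, 4, 5, 6, 7, 8} must be used), so A = 4.
The 7 still-open variables draw from only 7 values {1, 2, 3, 5, 6, 7, 8}, so each is used; only B can be 5, hence B = 5.
The 2 variables D and F are confined to {1, 3}, which locks those values in; drop them from C, E, H.
C must be 7 (only option left). Remove 7 from H.
Determined: A=4, B=5, C=7. The other variables each still have more than one consistent value. That makes 3.

3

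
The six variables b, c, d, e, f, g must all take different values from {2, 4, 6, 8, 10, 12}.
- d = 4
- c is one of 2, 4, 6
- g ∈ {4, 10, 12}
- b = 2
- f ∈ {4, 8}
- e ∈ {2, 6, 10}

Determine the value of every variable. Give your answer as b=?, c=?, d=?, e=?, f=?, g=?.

b's domain is down to {2}, so b = 2. Remove 2 from c, e.
d's domain is down to {4}, so d = 4. So c, f, g can't be 4.
f has just one choice, so f = 8.
c's domain is down to {6}, so c = 6. Strike 6 from e.
That leaves e = 10. So g can't be 10.
g must be 12 (only option left).

b=2, c=6, d=4, e=10, f=8, g=12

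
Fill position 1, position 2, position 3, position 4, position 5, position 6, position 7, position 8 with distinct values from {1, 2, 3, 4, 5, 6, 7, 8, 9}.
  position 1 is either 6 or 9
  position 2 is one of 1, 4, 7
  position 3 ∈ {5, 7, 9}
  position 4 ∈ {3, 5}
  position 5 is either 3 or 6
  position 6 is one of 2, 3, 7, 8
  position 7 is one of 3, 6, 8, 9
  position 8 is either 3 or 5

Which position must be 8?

position 7

The 2 variables position 4 and position 8 are confined to {3, 5}, which locks those values in; drop them from position 3, position 5, position 6, position 7.
That leaves position 5 = 6. Remove 6 from position 1, position 7.
position 1's domain is down to {9}, so position 1 = 9. Eliminate 9 elsewhere: position 3, position 7.
So 8 goes to position 7.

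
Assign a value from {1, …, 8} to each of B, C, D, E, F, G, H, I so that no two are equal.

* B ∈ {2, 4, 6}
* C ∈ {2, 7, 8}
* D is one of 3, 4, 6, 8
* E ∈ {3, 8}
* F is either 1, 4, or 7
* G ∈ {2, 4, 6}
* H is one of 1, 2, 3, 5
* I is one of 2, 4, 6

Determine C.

The 8 variables together cover exactly {1, 2, 3, 4, 5, 6, 7, 8} — 8 values for 8 variables — and 5 appears only in H's list, so H = 5.
Among the 7 still-open variables, 1 fits only F (and all 7 values in {1, 2, 3, 4, 6, 7, 8} must be used), so F = 1.
The 6 still-open variables together cover exactly {2, 3, 4, 6, 7, 8} — 6 values for 6 variables — and 7 appears only in C's list, so C = 7.

7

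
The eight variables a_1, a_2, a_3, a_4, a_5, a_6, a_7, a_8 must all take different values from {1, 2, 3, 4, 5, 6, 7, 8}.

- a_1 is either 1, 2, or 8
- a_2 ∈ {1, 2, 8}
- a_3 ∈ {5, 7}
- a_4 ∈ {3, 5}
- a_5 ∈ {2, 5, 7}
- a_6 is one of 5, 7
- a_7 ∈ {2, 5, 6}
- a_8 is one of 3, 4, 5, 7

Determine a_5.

Among the 8 variables, 4 fits only a_8 (and all 8 values in {1, 2, 3, 4, 5, 6, 7, 8} must be used), so a_8 = 4.
Among the 7 still-open variables, 3 fits only a_4 (and all 7 values in {1, 2, 3, 5, 6, 7, 8} must be used), so a_4 = 3.
Among the 6 still-open variables, 6 fits only a_7 (and all 6 values in {1, 2, 5, 6, 7, 8} must be used), so a_7 = 6.
The 2 variables a_3 and a_6 are confined to {5, 7}, which locks those values in; drop them from a_5.
So a_5 = 2.

2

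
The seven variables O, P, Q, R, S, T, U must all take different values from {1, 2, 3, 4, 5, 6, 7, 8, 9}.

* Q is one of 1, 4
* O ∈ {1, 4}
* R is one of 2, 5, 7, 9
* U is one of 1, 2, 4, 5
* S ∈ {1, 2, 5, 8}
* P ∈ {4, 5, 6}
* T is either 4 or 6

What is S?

8

O and Q share exactly the 2 values {1, 4}; by pigeonhole those values go to them, so strike 1, 4 from P, S, T, U.
T must be 6 (only option left). Strike 6 from P.
That leaves P = 5. Strike 5 from R, S, U.
U must be 2 (only option left). Eliminate 2 elsewhere: R, S.
So S = 8.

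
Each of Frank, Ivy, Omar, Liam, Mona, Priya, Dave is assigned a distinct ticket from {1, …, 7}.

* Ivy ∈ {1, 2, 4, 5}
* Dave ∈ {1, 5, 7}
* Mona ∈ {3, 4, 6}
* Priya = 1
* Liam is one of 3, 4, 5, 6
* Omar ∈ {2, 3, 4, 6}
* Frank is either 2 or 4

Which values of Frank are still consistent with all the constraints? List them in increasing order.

2, 4

Priya has just one choice, so Priya = 1. Eliminate 1 elsewhere: Ivy, Dave.
Among the 6 still-open variables, 7 fits only Dave (and all 6 values in {2, 3, 4, 5, 6, 7} must be used), so Dave = 7.
No further eliminations apply; Frank can still be any of 2, 4.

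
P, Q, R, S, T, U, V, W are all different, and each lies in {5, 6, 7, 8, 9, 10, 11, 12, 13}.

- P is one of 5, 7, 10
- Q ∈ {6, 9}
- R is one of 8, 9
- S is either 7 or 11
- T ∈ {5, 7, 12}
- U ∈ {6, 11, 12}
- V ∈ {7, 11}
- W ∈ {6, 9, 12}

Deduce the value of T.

5

The 8 variables together cover exactly {5, 6, 7, 8, 9, 10, 11, 12} — 8 values for 8 variables — and 8 appears only in R's list, so R = 8.
Among the 7 still-open variables, 10 fits only P (and all 7 values in {5, 6, 7, 9, 10, 11, 12} must be used), so P = 10.
Among the 6 still-open variables, 5 fits only T (and all 6 values in {5, 6, 7, 9, 11, 12} must be used), so T = 5.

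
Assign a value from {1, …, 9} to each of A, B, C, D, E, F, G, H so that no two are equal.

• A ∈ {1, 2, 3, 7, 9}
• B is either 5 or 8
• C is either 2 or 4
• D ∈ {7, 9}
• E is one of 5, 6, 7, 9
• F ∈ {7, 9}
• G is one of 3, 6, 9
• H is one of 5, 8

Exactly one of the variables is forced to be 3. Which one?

G

B and H share exactly the 2 values {5, 8}; by pigeonhole those values go to them, so strike 5, 8 from E.
D and F share exactly the 2 values {7, 9}; by pigeonhole those values go to them, so strike 7, 9 from A, E, G.
E must be 6 (only option left). Remove 6 from G.
So 3 goes to G.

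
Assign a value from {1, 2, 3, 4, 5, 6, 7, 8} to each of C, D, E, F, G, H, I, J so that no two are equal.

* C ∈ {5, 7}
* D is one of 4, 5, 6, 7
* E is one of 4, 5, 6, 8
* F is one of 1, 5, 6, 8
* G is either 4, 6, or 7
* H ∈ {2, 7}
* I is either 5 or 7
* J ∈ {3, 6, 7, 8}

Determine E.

8

The 8 variables draw from only 8 values {1, 2, 3, 4, 5, 6, 7, 8}, so each is used; only F can be 1, hence F = 1.
The 7 still-open variables draw from only 7 values {2, 3, 4, 5, 6, 7, 8}, so each is used; only H can be 2, hence H = 2.
The 6 still-open variables draw from only 6 values {3, 4, 5, 6, 7, 8}, so each is used; only J can be 3, hence J = 3.
The 5 still-open variables draw from only 5 values {4, 5, 6, 7, 8}, so each is used; only E can be 8, hence E = 8.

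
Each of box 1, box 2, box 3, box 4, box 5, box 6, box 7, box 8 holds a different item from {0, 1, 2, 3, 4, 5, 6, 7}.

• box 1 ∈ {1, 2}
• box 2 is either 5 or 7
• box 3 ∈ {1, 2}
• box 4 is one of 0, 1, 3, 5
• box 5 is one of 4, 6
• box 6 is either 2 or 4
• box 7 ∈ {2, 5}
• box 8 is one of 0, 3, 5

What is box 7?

5

The 8 variables draw from only 8 values {0, 1, 2, 3, 4, 5, 6, 7}, so each is used; only box 5 can be 6, hence box 5 = 6.
Among the 7 still-open variables, 4 fits only box 6 (and all 7 values in {0, 1, 2, 3, 4, 5, 7} must be used), so box 6 = 4.
The 6 still-open variables together cover exactly {0, 1, 2, 3, 5, 7} — 6 values for 6 variables — and 7 appears only in box 2's list, so box 2 = 7.
box 1 and box 3 between them cover only {1, 2} — a naked pair. Remove those values from box 4, box 7.
So box 7 = 5.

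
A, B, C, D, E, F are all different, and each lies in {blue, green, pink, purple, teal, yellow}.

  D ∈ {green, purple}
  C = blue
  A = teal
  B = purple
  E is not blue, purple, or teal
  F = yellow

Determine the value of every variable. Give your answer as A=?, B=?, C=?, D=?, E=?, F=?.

A must be teal (only option left).
B has just one choice, so B = purple. Remove purple from D.
C must be blue (only option left).
D must be green (only option left). Strike green from E.
F must be yellow (only option left). So E can't be yellow.
That leaves E = pink.

A=teal, B=purple, C=blue, D=green, E=pink, F=yellow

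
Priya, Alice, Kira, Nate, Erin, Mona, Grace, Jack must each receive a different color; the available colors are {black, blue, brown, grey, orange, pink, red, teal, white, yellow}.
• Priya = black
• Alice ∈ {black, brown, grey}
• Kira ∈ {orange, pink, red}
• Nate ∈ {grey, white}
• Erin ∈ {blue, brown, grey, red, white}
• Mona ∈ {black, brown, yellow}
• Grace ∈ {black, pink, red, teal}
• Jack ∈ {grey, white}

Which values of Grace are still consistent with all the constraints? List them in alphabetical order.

Priya must be black (only option left). Strike black from Alice, Mona, Grace.
Nate and Jack between them cover only {grey, white} — a naked pair. Remove those values from Alice, Erin.
Alice's domain is down to {brown}, so Alice = brown. Remove brown from Erin, Mona.
That leaves Mona = yellow.
No further eliminations apply; Grace can still be any of pink, red, teal.

pink, red, teal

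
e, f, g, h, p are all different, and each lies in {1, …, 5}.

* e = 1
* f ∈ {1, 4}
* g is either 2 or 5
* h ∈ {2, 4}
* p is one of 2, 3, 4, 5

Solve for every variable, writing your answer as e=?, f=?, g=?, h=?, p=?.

e must be 1 (only option left). Strike 1 from f.
f's domain is down to {4}, so f = 4. So h, p can't be 4.
h must be 2 (only option left). Strike 2 from g, p.
g has just one choice, so g = 5. Eliminate 5 elsewhere: p.
p has just one choice, so p = 3.

e=1, f=4, g=5, h=2, p=3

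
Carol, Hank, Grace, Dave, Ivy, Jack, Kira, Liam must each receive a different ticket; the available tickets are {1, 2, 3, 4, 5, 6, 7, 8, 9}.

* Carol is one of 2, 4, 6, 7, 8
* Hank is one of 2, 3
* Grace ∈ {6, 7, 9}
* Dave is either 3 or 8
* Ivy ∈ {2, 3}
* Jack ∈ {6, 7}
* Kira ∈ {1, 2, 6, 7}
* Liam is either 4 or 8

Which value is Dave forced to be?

8

The 8 variables together cover exactly {1, 2, 3, 4, 6, 7, 8, 9} — 8 values for 8 variables — and 1 appears only in Kira's list, so Kira = 1.
The 7 still-open variables draw from only 7 values {2, 3, 4, 6, 7, 8, 9}, so each is used; only Grace can be 9, hence Grace = 9.
Hank and Ivy share exactly the 2 values {2, 3}; by pigeonhole those values go to them, so strike 2, 3 from Carol, Dave.
So Dave = 8.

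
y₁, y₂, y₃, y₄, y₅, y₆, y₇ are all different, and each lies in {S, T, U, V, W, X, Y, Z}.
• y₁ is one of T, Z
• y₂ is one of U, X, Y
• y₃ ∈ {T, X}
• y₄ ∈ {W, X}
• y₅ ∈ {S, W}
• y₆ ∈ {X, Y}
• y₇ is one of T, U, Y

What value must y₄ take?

Among the 7 variables, S fits only y₅ (and all 7 values in {S, T, U, W, X, Y, Z} must be used), so y₅ = S.
Among the 6 still-open variables, W fits only y₄ (and all 6 values in {T, U, W, X, Y, Z} must be used), so y₄ = W.

W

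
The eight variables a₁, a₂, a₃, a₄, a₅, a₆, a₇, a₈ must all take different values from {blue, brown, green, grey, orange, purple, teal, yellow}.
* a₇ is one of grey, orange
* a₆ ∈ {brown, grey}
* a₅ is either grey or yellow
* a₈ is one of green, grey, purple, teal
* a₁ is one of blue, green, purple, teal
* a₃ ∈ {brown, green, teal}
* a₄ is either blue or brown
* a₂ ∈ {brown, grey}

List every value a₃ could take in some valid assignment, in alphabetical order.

green, teal

Among the 8 variables, orange fits only a₇ (and all 8 values in {blue, brown, green, grey, orange, purple, teal, yellow} must be used), so a₇ = orange.
The 7 still-open variables draw from only 7 values {blue, brown, green, grey, purple, teal, yellow}, so each is used; only a₅ can be yellow, hence a₅ = yellow.
a₂ and a₆ share exactly the 2 values {brown, grey}; by pigeonhole those values go to them, so strike brown, grey from a₃, a₄, a₈.
a₄'s domain is down to {blue}, so a₄ = blue. Strike blue from a₁.
No further eliminations apply; a₃ can still be any of green, teal.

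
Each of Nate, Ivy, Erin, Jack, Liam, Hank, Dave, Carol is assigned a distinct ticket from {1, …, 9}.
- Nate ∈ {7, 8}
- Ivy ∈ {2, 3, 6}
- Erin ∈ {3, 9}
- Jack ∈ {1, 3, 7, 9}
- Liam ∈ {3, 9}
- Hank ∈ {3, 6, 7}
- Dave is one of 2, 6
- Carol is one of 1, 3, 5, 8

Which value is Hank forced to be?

The 8 variables draw from only 8 values {1, 2, 3, 5, 6, 7, 8, 9}, so each is used; only Carol can be 5, hence Carol = 5.
The 7 still-open variables draw from only 7 values {1, 2, 3, 6, 7, 8, 9}, so each is used; only Jack can be 1, hence Jack = 1.
The 6 still-open variables draw from only 6 values {2, 3, 6, 7, 8, 9}, so each is used; only Nate can be 8, hence Nate = 8.
The 5 still-open variables together cover exactly {2, 3, 6, 7, 9} — 5 values for 5 variables — and 7 appears only in Hank's list, so Hank = 7.

7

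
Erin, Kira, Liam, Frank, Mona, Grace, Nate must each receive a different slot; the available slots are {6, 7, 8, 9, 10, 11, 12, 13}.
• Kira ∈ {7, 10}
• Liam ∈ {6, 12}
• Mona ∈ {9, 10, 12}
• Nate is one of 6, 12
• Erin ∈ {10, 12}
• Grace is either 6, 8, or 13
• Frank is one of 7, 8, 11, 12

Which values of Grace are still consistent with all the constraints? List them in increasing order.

The 2 variables Liam and Nate are confined to {6, 12}, which locks those values in; drop them from Erin, Frank, Mona, Grace.
Erin must be 10 (only option left). So Kira, Mona can't be 10.
Kira must be 7 (only option left). Strike 7 from Frank.
That leaves Mona = 9.
No further eliminations apply; Grace can still be any of 8, 13.

8, 13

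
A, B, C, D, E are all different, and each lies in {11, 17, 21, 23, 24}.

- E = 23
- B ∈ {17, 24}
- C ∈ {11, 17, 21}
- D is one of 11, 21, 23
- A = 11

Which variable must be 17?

A must be 11 (only option left). So C, D can't be 11.
E must be 23 (only option left). So D can't be 23.
D's domain is down to {21}, so D = 21. Eliminate 21 elsewhere: C.
So 17 goes to C.

C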